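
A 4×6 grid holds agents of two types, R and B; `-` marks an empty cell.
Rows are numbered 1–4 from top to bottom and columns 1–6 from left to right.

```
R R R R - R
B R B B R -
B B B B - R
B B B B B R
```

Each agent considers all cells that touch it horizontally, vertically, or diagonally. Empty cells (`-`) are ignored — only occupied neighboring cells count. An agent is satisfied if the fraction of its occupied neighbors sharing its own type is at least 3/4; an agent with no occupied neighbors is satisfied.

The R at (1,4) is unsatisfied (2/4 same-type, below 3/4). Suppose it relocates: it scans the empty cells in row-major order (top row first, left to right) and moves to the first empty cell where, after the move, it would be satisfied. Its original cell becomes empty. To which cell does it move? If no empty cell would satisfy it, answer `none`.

(2,6)

Vacating (1,4). Empty cells in order:
  (1,5): 2/3 same-type → still unsatisfied.
  (2,6): 3/3 same-type → satisfied — stop here.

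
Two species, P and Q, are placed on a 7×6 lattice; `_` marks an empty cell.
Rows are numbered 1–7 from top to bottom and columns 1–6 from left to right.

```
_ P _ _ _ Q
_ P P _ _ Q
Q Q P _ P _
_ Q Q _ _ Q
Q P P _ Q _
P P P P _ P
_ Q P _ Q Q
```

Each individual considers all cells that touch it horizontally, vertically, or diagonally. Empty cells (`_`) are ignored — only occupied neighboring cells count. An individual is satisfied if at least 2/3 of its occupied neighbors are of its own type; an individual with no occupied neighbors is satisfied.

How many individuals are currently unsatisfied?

(1,2)P 2/2 satisfied
(1,6)Q 1/1 satisfied
(2,2)P 3/5 not
(2,3)P 3/4 satisfied
(2,6)Q 1/2 not
(3,1)Q 2/3 satisfied
(3,2)Q 3/6 not
(3,3)P 2/5 not
(3,5)P 0/2 not
(4,2)Q 4/7 not
(4,3)Q 2/5 not
(4,6)Q 1/2 not
(5,1)Q 1/4 not
(5,2)P 4/7 not
(5,3)P 4/6 satisfied
(5,5)Q 1/3 not
(6,1)P 2/4 not
(6,2)P 5/7 satisfied
(6,3)P 5/6 satisfied
(6,4)P 3/5 not
(6,6)P 0/3 not
(7,2)Q 0/4 not
(7,3)P 3/4 satisfied
(7,5)Q 1/3 not
(7,6)Q 1/2 not
Unsatisfied: (2,2), (2,6), (3,2), (3,3), (3,5), (4,2), (4,3), (4,6), (5,1), (5,2), (5,5), (6,1), (6,4), (6,6), (7,2), (7,5), (7,6) — 17 in total.

17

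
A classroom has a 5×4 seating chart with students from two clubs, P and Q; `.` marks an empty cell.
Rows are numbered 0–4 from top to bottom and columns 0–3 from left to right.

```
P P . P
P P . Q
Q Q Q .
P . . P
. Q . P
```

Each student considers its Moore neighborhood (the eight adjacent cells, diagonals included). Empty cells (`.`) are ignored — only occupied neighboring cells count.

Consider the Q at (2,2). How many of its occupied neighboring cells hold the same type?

2

Occupied neighbors of (2,2): (1,1)=P, (1,3)=Q, (2,1)=Q, (3,3)=P.
Same type (Q): 2 of 4.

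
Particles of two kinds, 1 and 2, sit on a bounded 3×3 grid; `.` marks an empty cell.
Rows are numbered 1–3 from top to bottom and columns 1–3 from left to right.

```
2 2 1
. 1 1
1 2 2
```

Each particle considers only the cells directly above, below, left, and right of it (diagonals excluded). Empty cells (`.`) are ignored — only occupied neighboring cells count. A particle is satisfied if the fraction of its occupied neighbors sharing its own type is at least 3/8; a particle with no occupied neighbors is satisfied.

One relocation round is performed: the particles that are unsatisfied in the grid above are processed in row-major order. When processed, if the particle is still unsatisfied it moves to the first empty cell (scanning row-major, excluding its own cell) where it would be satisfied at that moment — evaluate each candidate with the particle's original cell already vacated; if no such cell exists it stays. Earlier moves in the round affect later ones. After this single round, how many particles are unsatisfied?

0

Initially unsatisfied (in order): (1,2), (2,2), (3,1), (3,2).
  (1,2): no empty cell satisfies it; stays.
  (2,2) → (2,1).
  (3,1): now satisfied by earlier moves; stays.
  (3,2): now satisfied by earlier moves; stays.
Resulting grid:
2 2 1
1 . 1
1 2 2
All satisfied now.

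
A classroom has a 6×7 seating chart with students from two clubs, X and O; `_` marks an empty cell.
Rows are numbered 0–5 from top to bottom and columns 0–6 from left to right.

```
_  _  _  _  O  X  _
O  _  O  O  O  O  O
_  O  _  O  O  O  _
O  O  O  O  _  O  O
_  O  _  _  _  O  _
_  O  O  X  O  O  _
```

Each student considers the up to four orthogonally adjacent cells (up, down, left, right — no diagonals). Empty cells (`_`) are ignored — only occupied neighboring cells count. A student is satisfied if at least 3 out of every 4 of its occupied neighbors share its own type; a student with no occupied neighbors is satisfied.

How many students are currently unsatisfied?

5

Row 0: (0,4)O 1/2 unhappy · (0,5)X 0/2 unhappy
Row 1: (1,0)O 0/0 ok · (1,2)O 1/1 ok · (1,3)O 3/3 ok · (1,4)O 4/4 ok · (1,5)O 3/4 ok · (1,6)O 1/1 ok
Row 2: (2,1)O 1/1 ok · (2,3)O 3/3 ok · (2,4)O 3/3 ok · (2,5)O 3/3 ok
Row 3: (3,0)O 1/1 ok · (3,1)O 4/4 ok · (3,2)O 2/2 ok · (3,3)O 2/2 ok · (3,5)O 3/3 ok · (3,6)O 1/1 ok
Row 4: (4,1)O 2/2 ok · (4,5)O 2/2 ok
Row 5: (5,1)O 2/2 ok · (5,2)O 1/2 unhappy · (5,3)X 0/2 unhappy · (5,4)O 1/2 unhappy · (5,5)O 2/2 ok
Unsatisfied: (0,4), (0,5), (5,2), (5,3), (5,4) — 5 in total.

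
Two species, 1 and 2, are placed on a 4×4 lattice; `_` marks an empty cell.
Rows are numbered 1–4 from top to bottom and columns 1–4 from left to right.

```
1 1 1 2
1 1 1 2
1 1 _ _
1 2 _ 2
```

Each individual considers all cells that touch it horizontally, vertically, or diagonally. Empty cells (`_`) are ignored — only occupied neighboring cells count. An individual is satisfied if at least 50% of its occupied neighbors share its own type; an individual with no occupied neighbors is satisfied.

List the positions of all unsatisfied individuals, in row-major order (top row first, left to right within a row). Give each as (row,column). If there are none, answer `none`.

(1,4), (2,4), (4,2)

(1,1)1 3/3 satisfied
(1,2)1 5/5 satisfied
(1,3)1 3/5 satisfied
(1,4)2 1/3 not
(2,1)1 5/5 satisfied
(2,2)1 7/7 satisfied
(2,3)1 4/6 satisfied
(2,4)2 1/3 not
(3,1)1 4/5 satisfied
(3,2)1 5/6 satisfied
(4,1)1 2/3 satisfied
(4,2)2 0/3 not
(4,4)2 0/0 satisfied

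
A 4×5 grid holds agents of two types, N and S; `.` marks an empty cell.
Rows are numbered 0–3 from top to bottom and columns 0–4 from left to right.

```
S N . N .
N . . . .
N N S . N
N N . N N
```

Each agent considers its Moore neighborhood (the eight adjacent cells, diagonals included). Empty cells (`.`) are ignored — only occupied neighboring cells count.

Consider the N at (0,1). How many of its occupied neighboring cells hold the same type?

1

Occupied neighbors of (0,1): (0,0)=S, (1,0)=N.
Same type (N): 1 of 2.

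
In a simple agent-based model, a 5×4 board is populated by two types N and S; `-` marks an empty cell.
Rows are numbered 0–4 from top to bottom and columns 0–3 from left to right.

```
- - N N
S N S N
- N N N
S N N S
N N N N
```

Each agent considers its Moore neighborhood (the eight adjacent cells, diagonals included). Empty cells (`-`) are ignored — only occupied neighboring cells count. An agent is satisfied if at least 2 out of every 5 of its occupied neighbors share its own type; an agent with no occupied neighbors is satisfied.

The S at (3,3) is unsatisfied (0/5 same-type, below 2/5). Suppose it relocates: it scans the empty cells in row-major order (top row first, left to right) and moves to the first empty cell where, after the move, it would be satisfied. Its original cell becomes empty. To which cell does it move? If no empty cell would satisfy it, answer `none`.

(0,0)

Vacating (3,3). Empty cells in order:
  (0,0): 1/2 same-type → satisfied — stop here.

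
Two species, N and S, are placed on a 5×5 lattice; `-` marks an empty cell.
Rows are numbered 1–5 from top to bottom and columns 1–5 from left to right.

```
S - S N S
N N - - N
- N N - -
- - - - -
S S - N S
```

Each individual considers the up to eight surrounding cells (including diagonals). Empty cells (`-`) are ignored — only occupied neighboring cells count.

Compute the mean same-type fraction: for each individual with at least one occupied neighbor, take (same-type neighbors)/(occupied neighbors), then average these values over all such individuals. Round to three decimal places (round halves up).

0.469

Row 1: (1,1)S 0/2 · (1,3)S 0/2 · (1,4)N 1/3 · (1,5)S 0/2
Row 2: (2,1)N 2/3 · (2,2)N 3/5 · (2,5)N 1/2
Row 3: (3,2)N 3/3 · (3,3)N 2/2
Row 5: (5,1)S 1/1 · (5,2)S 1/1 · (5,4)N 0/1 · (5,5)S 0/1
Sum over 13 individuals: 0/2 + 0/2 + 1/3 + 0/2 + 2/3 + 3/5 + 1/2 + 3/3 + 2/2 + 1/1 + 1/1 + 0/1 + 0/1 = 61/10; mean = 61/10 ÷ 13 = 61/130 = 0.469230… → 0.469.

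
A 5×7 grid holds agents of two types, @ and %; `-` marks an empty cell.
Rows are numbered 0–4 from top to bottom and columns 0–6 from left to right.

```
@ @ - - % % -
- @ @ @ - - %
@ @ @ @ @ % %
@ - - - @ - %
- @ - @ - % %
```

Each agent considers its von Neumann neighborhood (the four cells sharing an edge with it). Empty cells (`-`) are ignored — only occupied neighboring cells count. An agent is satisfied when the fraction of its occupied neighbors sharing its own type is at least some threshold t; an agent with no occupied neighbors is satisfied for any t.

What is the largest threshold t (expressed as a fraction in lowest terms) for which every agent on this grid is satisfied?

Row 0: (0,0)@ 1/1 · (0,1)@ 2/2 · (0,4)% 1/1 · (0,5)% 1/1
Row 1: (1,1)@ 3/3 · (1,2)@ 3/3 · (1,3)@ 2/2 · (1,6)% 1/1
Row 2: (2,0)@ 2/2 · (2,1)@ 3/3 · (2,2)@ 3/3 · (2,3)@ 3/3 · (2,4)@ 2/3 · (2,5)% 1/2 · (2,6)% 3/3
Row 3: (3,0)@ 1/1 · (3,4)@ 1/1 · (3,6)% 2/2
Row 4: (4,1)@ — no occupied neighbors · (4,3)@ — no occupied neighbors · (4,5)% 1/1 · (4,6)% 2/2
The smallest same-type fraction is 1/2 at (2,5), which reduces to 1/2. Any threshold above that leaves this agent unsatisfied.

1/2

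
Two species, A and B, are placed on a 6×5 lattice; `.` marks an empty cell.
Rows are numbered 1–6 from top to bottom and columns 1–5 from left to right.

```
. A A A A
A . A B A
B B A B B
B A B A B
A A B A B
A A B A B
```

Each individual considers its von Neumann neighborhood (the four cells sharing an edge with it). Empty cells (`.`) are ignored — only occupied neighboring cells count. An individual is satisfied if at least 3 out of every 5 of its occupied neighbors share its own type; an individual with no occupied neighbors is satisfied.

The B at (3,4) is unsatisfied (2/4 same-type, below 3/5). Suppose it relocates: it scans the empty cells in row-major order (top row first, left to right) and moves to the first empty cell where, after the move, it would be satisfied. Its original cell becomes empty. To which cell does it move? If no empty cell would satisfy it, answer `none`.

none

Vacating (3,4). Empty cells in order:
  (1,1): 0/2 same-type → still unsatisfied.
  (2,2): 1/4 same-type → still unsatisfied.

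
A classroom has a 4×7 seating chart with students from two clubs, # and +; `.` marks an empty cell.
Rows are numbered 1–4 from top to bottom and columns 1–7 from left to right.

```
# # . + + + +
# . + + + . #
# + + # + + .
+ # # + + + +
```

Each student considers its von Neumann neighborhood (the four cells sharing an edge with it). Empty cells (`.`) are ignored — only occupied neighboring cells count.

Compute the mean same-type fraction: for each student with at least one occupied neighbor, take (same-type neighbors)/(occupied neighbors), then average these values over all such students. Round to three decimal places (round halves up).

(1,1)# 2/2
(1,2)# 1/1
(1,4)+ 2/2
(1,5)+ 3/3
(1,6)+ 2/2
(1,7)+ 1/2
(2,1)# 2/2
(2,3)+ 2/2
(2,4)+ 3/4
(2,5)+ 3/3
(2,7)# 0/1
(3,1)# 1/3
(3,2)+ 1/3
(3,3)+ 2/4
(3,4)# 0/4
(3,5)+ 3/4
(3,6)+ 2/2
(4,1)+ 0/2
(4,2)# 1/3
(4,3)# 1/3
(4,4)+ 1/3
(4,5)+ 3/3
(4,6)+ 3/3
(4,7)+ 1/1
Sum over 24 students: 2/2 + 1/1 + 2/2 + 3/3 + 2/2 + 1/2 + 2/2 + 2/2 + 3/4 + 3/3 + 0/1 + 1/3 + 1/3 + 2/4 + 0/4 + 3/4 + 2/2 + 0/2 + 1/3 + 1/3 + 1/3 + 3/3 + 3/3 + 1/1 = 97/6; mean = 97/6 ÷ 24 = 97/144 = 0.673611… → 0.674.

0.674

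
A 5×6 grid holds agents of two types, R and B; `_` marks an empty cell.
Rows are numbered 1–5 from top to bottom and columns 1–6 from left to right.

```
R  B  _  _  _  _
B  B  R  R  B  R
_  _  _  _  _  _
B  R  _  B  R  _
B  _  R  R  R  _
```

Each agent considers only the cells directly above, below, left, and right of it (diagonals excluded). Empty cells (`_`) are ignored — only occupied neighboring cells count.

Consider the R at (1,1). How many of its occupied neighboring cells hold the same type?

0

Occupied neighbors of (1,1): (2,1)=B, (1,2)=B.
Same type (R): 0 of 2.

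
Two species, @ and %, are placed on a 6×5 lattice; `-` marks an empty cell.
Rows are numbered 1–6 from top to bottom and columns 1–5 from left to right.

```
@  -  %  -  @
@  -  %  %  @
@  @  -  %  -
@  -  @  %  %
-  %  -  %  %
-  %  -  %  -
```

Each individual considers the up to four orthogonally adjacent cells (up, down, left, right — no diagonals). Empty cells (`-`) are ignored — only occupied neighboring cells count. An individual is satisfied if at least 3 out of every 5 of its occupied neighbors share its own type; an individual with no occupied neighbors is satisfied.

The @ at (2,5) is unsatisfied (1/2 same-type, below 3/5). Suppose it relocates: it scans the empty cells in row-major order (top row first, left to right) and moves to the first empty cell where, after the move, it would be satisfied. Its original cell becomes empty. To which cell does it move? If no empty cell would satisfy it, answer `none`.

(2,2)

Vacating (2,5). Empty cells in order:
  (1,2): 1/2 same-type → still unsatisfied.
  (1,4): 1/3 same-type → still unsatisfied.
  (2,2): 2/3 same-type → satisfied — stop here.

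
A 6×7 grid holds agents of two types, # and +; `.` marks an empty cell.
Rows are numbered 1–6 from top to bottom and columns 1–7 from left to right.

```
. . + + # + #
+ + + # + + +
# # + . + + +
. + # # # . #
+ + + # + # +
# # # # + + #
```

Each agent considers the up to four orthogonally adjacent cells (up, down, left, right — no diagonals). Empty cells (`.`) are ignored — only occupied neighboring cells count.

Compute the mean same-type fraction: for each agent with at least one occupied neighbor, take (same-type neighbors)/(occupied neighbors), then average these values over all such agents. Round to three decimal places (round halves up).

0.455

(1,3)+ 2/2
(1,4)+ 1/3
(1,5)# 0/3
(1,6)+ 1/3
(1,7)# 0/2
(2,1)+ 1/2
(2,2)+ 2/3
(2,3)+ 3/4
(2,4)# 0/3
(2,5)+ 2/4
(2,6)+ 4/4
(2,7)+ 2/3
(3,1)# 1/2
(3,2)# 1/4
(3,3)+ 1/3
(3,5)+ 2/3
(3,6)+ 3/3
(3,7)+ 2/3
(4,2)+ 1/3
(4,3)# 1/4
(4,4)# 3/3
(4,5)# 1/3
(4,7)# 0/2
(5,1)+ 1/2
(5,2)+ 3/4
(5,3)+ 1/4
(5,4)# 2/4
(5,5)+ 1/4
(5,6)# 0/3
(5,7)+ 0/3
(6,1)# 1/2
(6,2)# 2/3
(6,3)# 2/3
(6,4)# 2/3
(6,5)+ 2/3
(6,6)+ 1/3
(6,7)# 0/2
Sum over 37 agents: 2/2 + 1/3 + 0/3 + 1/3 + 0/2 + 1/2 + 2/3 + 3/4 + 0/3 + 2/4 + 4/4 + 2/3 + 1/2 + 1/4 + 1/3 + 2/3 + 3/3 + 2/3 + 1/3 + 1/4 + 3/3 + 1/3 + 0/2 + 1/2 + 3/4 + 1/4 + 2/4 + 1/4 + 0/3 + 0/3 + 1/2 + 2/3 + 2/3 + 2/3 + 2/3 + 1/3 + 0/2 = 101/6; mean = 101/6 ÷ 37 = 101/222 = 0.454954… → 0.455.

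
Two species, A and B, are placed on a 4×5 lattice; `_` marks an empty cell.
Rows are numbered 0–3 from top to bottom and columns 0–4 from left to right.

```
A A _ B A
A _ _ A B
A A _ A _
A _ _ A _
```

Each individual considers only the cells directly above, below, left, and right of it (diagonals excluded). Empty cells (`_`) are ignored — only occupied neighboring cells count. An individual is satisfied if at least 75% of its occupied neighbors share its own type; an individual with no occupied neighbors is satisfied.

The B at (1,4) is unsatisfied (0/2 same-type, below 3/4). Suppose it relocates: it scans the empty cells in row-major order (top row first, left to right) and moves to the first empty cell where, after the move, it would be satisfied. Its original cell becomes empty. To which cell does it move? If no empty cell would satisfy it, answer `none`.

Vacating (1,4). Empty cells in order:
  (0,2): 1/2 same-type → still unsatisfied.
  (1,1): 0/3 same-type → still unsatisfied.
  (1,2): 0/1 same-type → still unsatisfied.
  (2,2): 0/2 same-type → still unsatisfied.
  (2,4): 0/1 same-type → still unsatisfied.
  (3,1): 0/2 same-type → still unsatisfied.
  (3,2): 0/1 same-type → still unsatisfied.
  (3,4): 0/1 same-type → still unsatisfied.

none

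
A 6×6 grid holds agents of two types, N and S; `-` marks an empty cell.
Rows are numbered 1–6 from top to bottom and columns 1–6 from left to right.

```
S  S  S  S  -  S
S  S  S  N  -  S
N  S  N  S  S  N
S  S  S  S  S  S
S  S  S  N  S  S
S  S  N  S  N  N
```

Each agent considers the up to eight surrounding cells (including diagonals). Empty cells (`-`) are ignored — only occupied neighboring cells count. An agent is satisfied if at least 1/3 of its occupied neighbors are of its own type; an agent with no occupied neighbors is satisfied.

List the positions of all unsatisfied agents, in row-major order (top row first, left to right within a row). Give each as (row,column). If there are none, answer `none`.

(2,4), (3,1), (3,3), (3,6), (5,4), (6,3)

(1,1)S 3/3 ok
(1,2)S 5/5 ok
(1,3)S 4/5 ok
(1,4)S 2/3 ok
(1,6)S 1/1 ok
(2,1)S 4/5 ok
(2,2)S 6/8 ok
(2,3)S 6/8 ok
(2,4)N 1/6 unhappy
(2,6)S 2/3 ok
(3,1)N 0/5 unhappy
(3,2)S 6/8 ok
(3,3)N 1/8 unhappy
(3,4)S 5/7 ok
(3,5)S 5/7 ok
(3,6)N 0/4 unhappy
(4,1)S 4/5 ok
(4,2)S 6/8 ok
(4,3)S 6/8 ok
(4,4)S 6/8 ok
(4,5)S 6/8 ok
(4,6)S 4/5 ok
(5,1)S 5/5 ok
(5,2)S 7/8 ok
(5,3)S 6/8 ok
(5,4)N 2/8 unhappy
(5,5)S 5/8 ok
(5,6)S 3/5 ok
(6,1)S 3/3 ok
(6,2)S 4/5 ok
(6,3)N 1/5 unhappy
(6,4)S 2/5 ok
(6,5)N 2/5 ok
(6,6)N 1/3 ok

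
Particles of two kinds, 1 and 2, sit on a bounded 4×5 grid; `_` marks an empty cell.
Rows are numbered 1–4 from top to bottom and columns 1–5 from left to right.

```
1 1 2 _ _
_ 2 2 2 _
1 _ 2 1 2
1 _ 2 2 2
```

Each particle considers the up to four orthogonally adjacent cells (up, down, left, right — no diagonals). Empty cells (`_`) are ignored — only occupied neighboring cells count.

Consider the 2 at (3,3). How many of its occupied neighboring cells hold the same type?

2

Occupied neighbors of (3,3): (2,3)=2, (4,3)=2, (3,4)=1.
Same type (2): 2 of 3.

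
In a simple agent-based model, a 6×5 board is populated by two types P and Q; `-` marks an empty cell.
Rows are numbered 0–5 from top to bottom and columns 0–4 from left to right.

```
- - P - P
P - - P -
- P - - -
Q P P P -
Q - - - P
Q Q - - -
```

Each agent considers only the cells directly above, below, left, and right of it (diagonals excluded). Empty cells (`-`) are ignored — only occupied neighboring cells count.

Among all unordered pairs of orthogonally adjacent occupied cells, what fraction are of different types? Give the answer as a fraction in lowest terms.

Scan each occupied cell's neighbors to the right and below so each pair is counted once.
From row 2: 0 unlike of 1 pairs (running 0/1).
From row 3: 1 unlike of 4 pairs (running 1/5).
From row 4: 0 unlike of 1 pairs (running 1/6).
From row 5: 0 unlike of 1 pairs (running 1/7).
Total adjacent occupied pairs: 7; unlike-type pairs: 1.
1/7 is already in lowest terms.

1/7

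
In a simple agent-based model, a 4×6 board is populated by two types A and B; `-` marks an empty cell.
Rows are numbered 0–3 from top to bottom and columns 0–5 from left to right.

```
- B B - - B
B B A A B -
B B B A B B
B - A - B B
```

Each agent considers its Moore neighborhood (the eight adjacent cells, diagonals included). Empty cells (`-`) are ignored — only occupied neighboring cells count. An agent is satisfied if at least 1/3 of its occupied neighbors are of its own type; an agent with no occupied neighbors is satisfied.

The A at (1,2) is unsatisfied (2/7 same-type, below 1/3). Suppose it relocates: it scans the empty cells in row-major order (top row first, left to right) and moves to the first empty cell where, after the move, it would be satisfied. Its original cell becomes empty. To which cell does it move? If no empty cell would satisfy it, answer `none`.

(0,3)

Vacating (1,2). Empty cells in order:
  (0,0): 0/3 same-type → still unsatisfied.
  (0,3): 1/3 same-type → satisfied — stop here.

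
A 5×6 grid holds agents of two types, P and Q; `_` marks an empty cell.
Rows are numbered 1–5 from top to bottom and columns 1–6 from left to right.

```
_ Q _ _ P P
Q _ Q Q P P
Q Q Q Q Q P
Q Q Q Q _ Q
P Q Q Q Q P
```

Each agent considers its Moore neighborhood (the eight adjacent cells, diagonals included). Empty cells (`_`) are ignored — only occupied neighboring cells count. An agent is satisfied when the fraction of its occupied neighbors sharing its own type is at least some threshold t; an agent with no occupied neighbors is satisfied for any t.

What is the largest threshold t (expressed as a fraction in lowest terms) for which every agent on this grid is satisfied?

0/1

Row 1: (1,2)Q 2/2 · (1,5)P 3/4 · (1,6)P 3/3
Row 2: (2,1)Q 3/3 · (2,3)Q 5/5 · (2,4)Q 4/6 · (2,5)P 4/7 · (2,6)P 4/5
Row 3: (3,1)Q 4/4 · (3,2)Q 7/7 · (3,3)Q 7/7 · (3,4)Q 6/7 · (3,5)Q 4/7 · (3,6)P 2/4
Row 4: (4,1)Q 4/5 · (4,2)Q 7/8 · (4,3)Q 8/8 · (4,4)Q 7/7 · (4,6)Q 2/4
Row 5: (5,1)P 0/3 · (5,2)Q 4/5 · (5,3)Q 5/5 · (5,4)Q 4/4 · (5,5)Q 3/4 · (5,6)P 0/2
The smallest same-type fraction is 0/3 at (5,1), which reduces to 0/1. Any threshold above that leaves this agent unsatisfied.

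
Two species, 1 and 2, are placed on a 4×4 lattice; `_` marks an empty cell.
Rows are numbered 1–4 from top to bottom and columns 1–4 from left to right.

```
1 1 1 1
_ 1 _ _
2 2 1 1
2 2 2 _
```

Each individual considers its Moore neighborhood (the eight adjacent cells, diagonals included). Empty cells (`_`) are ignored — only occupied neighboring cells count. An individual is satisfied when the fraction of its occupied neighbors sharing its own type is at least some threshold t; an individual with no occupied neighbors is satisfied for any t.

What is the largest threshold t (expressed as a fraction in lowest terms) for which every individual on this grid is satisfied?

2/5

Row 1: (1,1)1 2/2 · (1,2)1 3/3 · (1,3)1 3/3 · (1,4)1 1/1
Row 2: (2,2)1 4/6
Row 3: (3,1)2 3/4 · (3,2)2 4/6 · (3,3)1 2/5 · (3,4)1 1/2
Row 4: (4,1)2 3/3 · (4,2)2 4/5 · (4,3)2 2/4
The smallest same-type fraction is 2/5 at (3,3), which reduces to 2/5. Any threshold above that leaves this individual unsatisfied.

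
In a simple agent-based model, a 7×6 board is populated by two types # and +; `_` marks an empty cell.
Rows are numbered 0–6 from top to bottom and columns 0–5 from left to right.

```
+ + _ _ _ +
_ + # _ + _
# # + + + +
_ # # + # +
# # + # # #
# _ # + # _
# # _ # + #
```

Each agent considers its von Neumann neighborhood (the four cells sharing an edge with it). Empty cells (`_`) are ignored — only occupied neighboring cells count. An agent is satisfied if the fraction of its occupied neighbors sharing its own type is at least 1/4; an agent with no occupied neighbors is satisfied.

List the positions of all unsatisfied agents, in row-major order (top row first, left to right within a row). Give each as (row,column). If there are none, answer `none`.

(0,0)+ 1/1 satisfied
(0,1)+ 2/2 satisfied
(0,5)+ 0/0 satisfied
(1,1)+ 1/3 satisfied
(1,2)# 0/2 not
(1,4)+ 1/1 satisfied
(2,0)# 1/1 satisfied
(2,1)# 2/4 satisfied
(2,2)+ 1/4 satisfied
(2,3)+ 3/3 satisfied
(2,4)+ 3/4 satisfied
(2,5)+ 2/2 satisfied
(3,1)# 3/3 satisfied
(3,2)# 1/4 satisfied
(3,3)+ 1/4 satisfied
(3,4)# 1/4 satisfied
(3,5)+ 1/3 satisfied
(4,0)# 2/2 satisfied
(4,1)# 2/3 satisfied
(4,2)+ 0/4 not
(4,3)# 1/4 satisfied
(4,4)# 4/4 satisfied
(4,5)# 1/2 satisfied
(5,0)# 2/2 satisfied
(5,2)# 0/2 not
(5,3)+ 0/4 not
(5,4)# 1/3 satisfied
(6,0)# 2/2 satisfied
(6,1)# 1/1 satisfied
(6,3)# 0/2 not
(6,4)+ 0/3 not
(6,5)# 0/1 not

(1,2), (4,2), (5,2), (5,3), (6,3), (6,4), (6,5)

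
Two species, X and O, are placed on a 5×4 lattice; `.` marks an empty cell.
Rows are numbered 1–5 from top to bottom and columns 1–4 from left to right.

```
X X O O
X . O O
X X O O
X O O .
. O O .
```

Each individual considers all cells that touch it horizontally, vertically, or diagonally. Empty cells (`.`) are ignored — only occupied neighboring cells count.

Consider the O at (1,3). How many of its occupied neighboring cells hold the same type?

Occupied neighbors of (1,3): (1,2)=X, (1,4)=O, (2,3)=O, (2,4)=O.
Same type (O): 3 of 4.

3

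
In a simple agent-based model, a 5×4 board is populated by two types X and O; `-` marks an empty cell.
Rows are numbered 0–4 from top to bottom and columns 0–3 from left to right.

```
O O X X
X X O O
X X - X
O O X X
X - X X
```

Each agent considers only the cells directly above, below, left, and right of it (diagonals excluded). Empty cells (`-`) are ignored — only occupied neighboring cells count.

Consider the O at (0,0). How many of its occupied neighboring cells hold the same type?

1

Occupied neighbors of (0,0): (1,0)=X, (0,1)=O.
Same type (O): 1 of 2.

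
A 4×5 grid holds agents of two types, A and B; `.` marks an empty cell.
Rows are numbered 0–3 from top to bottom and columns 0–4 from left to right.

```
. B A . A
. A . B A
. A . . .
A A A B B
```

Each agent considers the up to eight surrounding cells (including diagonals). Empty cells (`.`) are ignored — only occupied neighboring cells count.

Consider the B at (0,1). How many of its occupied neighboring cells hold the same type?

Occupied neighbors of (0,1): (0,2)=A, (1,1)=A.
Same type (B): 0 of 2.

0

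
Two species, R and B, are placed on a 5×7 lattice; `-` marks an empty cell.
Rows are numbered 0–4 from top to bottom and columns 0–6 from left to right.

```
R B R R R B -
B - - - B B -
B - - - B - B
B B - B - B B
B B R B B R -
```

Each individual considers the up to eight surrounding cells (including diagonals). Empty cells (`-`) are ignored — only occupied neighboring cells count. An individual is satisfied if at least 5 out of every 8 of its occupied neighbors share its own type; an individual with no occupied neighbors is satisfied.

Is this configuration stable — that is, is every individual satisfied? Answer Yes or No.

Row 0: (0,0)R 0/2 unhappy · (0,1)B 1/3 unhappy · (0,2)R 1/2 unhappy · (0,3)R 2/3 ok · (0,4)R 1/4 unhappy · (0,5)B 2/3 ok
Row 1: (1,0)B 2/3 ok · (1,4)B 3/5 unhappy · (1,5)B 4/5 ok
Row 2: (2,0)B 3/3 ok · (2,4)B 4/4 ok · (2,6)B 3/3 ok
Row 3: (3,0)B 4/4 ok · (3,1)B 4/5 ok · (3,3)B 3/4 ok · (3,5)B 4/5 ok · (3,6)B 2/3 ok
Row 4: (4,0)B 3/3 ok · (4,1)B 3/4 ok · (4,2)R 0/4 unhappy · (4,3)B 2/3 ok · (4,4)B 3/4 ok · (4,5)R 0/3 unhappy
For instance (0,0) has only 0/2 same-type neighbors, below 5/8.

No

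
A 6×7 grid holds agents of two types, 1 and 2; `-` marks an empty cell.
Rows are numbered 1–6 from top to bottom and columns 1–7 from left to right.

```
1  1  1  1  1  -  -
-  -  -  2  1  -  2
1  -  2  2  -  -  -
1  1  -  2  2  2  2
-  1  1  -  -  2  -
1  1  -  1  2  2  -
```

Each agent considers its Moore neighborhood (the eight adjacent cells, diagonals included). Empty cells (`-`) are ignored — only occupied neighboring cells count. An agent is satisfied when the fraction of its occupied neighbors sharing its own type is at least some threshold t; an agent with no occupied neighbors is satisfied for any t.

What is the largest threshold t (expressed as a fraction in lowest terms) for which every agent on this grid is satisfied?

1/3

Row 1: (1,1)1 1/1 · (1,2)1 2/2 · (1,3)1 2/3 · (1,4)1 3/4 · (1,5)1 2/3
Row 2: (2,4)2 2/6 · (2,5)1 2/4 · (2,7)2 — no occupied neighbors
Row 3: (3,1)1 2/2 · (3,3)2 3/4 · (3,4)2 4/5
Row 4: (4,1)1 3/3 · (4,2)1 4/5 · (4,4)2 3/4 · (4,5)2 4/4 · (4,6)2 3/3 · (4,7)2 2/2
Row 5: (5,2)1 5/5 · (5,3)1 4/5 · (5,6)2 5/5
Row 6: (6,1)1 2/2 · (6,2)1 3/3 · (6,4)1 1/2 · (6,5)2 2/3 · (6,6)2 2/2
The smallest same-type fraction is 2/6 at (2,4), which reduces to 1/3. Any threshold above that leaves this agent unsatisfied.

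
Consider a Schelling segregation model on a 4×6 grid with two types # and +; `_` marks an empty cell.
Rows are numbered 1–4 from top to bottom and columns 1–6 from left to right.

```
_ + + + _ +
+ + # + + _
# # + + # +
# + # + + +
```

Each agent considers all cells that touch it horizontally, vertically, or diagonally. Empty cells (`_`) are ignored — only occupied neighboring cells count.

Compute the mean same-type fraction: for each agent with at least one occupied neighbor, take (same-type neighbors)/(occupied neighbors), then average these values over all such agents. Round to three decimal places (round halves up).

0.575

(1,2)+ 3/4
(1,3)+ 4/5
(1,4)+ 3/4
(1,6)+ 1/1
(2,1)+ 2/4
(2,2)+ 4/7
(2,3)# 1/8
(2,4)+ 5/7
(2,5)+ 5/6
(3,1)# 2/5
(3,2)# 4/8
(3,3)+ 5/8
(3,4)+ 5/8
(3,5)# 0/7
(3,6)+ 3/4
(4,1)# 2/3
(4,2)+ 1/5
(4,3)# 1/5
(4,4)+ 3/5
(4,5)+ 4/5
(4,6)+ 2/3
Sum over 21 agents: 3/4 + 4/5 + 3/4 + 1/1 + 2/4 + 4/7 + 1/8 + 5/7 + 5/6 + 2/5 + 4/8 + 5/8 + 5/8 + 0/7 + 3/4 + 2/3 + 1/5 + 1/5 + 3/5 + 4/5 + 2/3 = 2029/168; mean = 2029/168 ÷ 21 = 2029/3528 = 0.575113… → 0.575.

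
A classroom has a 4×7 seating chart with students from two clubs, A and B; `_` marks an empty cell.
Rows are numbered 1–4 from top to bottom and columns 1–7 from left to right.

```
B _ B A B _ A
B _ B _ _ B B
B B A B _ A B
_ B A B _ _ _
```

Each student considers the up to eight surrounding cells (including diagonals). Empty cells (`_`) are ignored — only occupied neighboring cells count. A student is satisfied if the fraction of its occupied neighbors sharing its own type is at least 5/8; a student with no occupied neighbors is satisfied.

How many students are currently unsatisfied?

13

(1,1)B 1/1 ok
(1,3)B 1/2 unhappy
(1,4)A 0/3 unhappy
(1,5)B 1/2 unhappy
(1,7)A 0/2 unhappy
(2,1)B 3/3 ok
(2,3)B 3/5 unhappy
(2,6)B 3/5 unhappy
(2,7)B 2/4 unhappy
(3,1)B 3/3 ok
(3,2)B 4/6 ok
(3,3)A 1/6 unhappy
(3,4)B 2/4 unhappy
(3,6)A 0/3 unhappy
(3,7)B 2/3 ok
(4,2)B 2/4 unhappy
(4,3)A 1/5 unhappy
(4,4)B 1/3 unhappy
Unsatisfied: (1,3), (1,4), (1,5), (1,7), (2,3), (2,6), (2,7), (3,3), (3,4), (3,6), (4,2), (4,3), (4,4) — 13 in total.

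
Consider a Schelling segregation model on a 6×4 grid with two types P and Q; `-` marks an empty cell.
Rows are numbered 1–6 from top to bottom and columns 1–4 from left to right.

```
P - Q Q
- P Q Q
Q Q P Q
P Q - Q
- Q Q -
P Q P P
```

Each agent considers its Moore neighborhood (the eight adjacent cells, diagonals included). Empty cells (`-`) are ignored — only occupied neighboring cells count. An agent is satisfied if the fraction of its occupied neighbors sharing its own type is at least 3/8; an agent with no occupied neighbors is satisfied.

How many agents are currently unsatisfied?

5

(1,1)P 1/1 ✓
(1,3)Q 3/4 ✓
(1,4)Q 3/3 ✓
(2,2)P 2/6 ✗
(2,3)Q 5/7 ✓
(2,4)Q 4/5 ✓
(3,1)Q 2/4 ✓
(3,2)Q 3/6 ✓
(3,3)P 1/7 ✗
(3,4)Q 3/4 ✓
(4,1)P 0/4 ✗
(4,2)Q 4/6 ✓
(4,4)Q 2/3 ✓
(5,2)Q 3/6 ✓
(5,3)Q 4/6 ✓
(6,1)P 0/2 ✗
(6,2)Q 2/4 ✓
(6,3)P 1/4 ✗
(6,4)P 1/2 ✓
Unsatisfied: (2,2), (3,3), (4,1), (6,1), (6,3) — 5 in total.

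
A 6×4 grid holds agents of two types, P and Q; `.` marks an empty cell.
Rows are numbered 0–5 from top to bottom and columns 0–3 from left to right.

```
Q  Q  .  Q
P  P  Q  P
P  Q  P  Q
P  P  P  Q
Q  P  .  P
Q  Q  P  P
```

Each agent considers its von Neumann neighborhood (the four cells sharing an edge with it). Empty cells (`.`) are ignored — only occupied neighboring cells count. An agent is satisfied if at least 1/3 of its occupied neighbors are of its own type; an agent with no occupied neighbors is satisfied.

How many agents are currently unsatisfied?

Row 0: (0,0)Q 1/2 ok · (0,1)Q 1/2 ok · (0,3)Q 0/1 unhappy
Row 1: (1,0)P 2/3 ok · (1,1)P 1/4 unhappy · (1,2)Q 0/3 unhappy · (1,3)P 0/3 unhappy
Row 2: (2,0)P 2/3 ok · (2,1)Q 0/4 unhappy · (2,2)P 1/4 unhappy · (2,3)Q 1/3 ok
Row 3: (3,0)P 2/3 ok · (3,1)P 3/4 ok · (3,2)P 2/3 ok · (3,3)Q 1/3 ok
Row 4: (4,0)Q 1/3 ok · (4,1)P 1/3 ok · (4,3)P 1/2 ok
Row 5: (5,0)Q 2/2 ok · (5,1)Q 1/3 ok · (5,2)P 1/2 ok · (5,3)P 2/2 ok
Unsatisfied: (0,3), (1,1), (1,2), (1,3), (2,1), (2,2) — 6 in total.

6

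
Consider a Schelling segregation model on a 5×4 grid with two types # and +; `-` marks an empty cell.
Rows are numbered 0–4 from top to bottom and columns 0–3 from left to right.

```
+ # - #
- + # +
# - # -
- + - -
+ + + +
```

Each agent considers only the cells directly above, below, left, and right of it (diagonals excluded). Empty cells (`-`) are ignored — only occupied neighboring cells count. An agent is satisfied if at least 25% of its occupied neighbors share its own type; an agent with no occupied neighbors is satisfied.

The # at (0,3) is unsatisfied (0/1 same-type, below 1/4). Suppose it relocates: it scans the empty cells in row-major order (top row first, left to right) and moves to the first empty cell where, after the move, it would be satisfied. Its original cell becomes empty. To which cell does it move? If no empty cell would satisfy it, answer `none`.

(0,2)

Vacating (0,3). Empty cells in order:
  (0,2): 2/2 same-type → satisfied — stop here.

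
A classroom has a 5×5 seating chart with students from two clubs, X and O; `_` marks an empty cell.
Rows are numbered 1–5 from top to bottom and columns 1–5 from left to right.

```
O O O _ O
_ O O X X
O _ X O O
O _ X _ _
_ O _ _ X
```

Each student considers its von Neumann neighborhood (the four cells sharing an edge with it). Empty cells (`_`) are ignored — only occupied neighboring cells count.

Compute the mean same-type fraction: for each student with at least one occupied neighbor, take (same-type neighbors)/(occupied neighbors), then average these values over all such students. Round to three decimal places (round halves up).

0.667

Row 1: (1,1)O 1/1 · (1,2)O 3/3 · (1,3)O 2/2 · (1,5)O 0/1
Row 2: (2,2)O 2/2 · (2,3)O 2/4 · (2,4)X 1/3 · (2,5)X 1/3
Row 3: (3,1)O 1/1 · (3,3)X 1/3 · (3,4)O 1/3 · (3,5)O 1/2
Row 4: (4,1)O 1/1 · (4,3)X 1/1
Row 5: (5,2)O — no occupied neighbors · (5,5)X — no occupied neighbors
Sum over 14 students: 1/1 + 3/3 + 2/2 + 0/1 + 2/2 + 2/4 + 1/3 + 1/3 + 1/1 + 1/3 + 1/3 + 1/2 + 1/1 + 1/1 = 28/3; mean = 28/3 ÷ 14 = 2/3 = 0.666666… → 0.667.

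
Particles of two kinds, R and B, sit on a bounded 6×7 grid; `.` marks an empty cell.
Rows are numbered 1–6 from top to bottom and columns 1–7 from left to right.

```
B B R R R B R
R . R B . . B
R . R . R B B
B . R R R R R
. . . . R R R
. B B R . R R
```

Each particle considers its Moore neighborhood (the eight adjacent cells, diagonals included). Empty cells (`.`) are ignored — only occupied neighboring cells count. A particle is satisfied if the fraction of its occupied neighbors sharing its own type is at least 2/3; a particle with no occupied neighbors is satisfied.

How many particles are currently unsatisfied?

Row 1: (1,1)B 1/2 unhappy · (1,2)B 1/4 unhappy · (1,3)R 2/4 unhappy · (1,4)R 3/4 ok · (1,5)R 1/3 unhappy · (1,6)B 1/3 unhappy · (1,7)R 0/2 unhappy
Row 2: (2,1)R 1/3 unhappy · (2,3)R 3/5 unhappy · (2,4)B 0/6 unhappy · (2,7)B 3/4 ok
Row 3: (3,1)R 1/2 unhappy · (3,3)R 3/4 ok · (3,5)R 3/5 unhappy · (3,6)B 2/6 unhappy · (3,7)B 2/4 unhappy
Row 4: (4,1)B 0/1 unhappy · (4,3)R 2/2 ok · (4,4)R 5/5 ok · (4,5)R 5/6 ok · (4,6)R 6/8 ok · (4,7)R 3/5 unhappy
Row 5: (5,5)R 6/6 ok · (5,6)R 7/7 ok · (5,7)R 5/5 ok
Row 6: (6,2)B 1/1 ok · (6,3)B 1/2 unhappy · (6,4)R 1/2 unhappy · (6,6)R 4/4 ok · (6,7)R 3/3 ok
Unsatisfied: (1,1), (1,2), (1,3), (1,5), (1,6), (1,7), (2,1), (2,3), (2,4), (3,1), (3,5), (3,6), (3,7), (4,1), (4,7), (6,3), (6,4) — 17 in total.

17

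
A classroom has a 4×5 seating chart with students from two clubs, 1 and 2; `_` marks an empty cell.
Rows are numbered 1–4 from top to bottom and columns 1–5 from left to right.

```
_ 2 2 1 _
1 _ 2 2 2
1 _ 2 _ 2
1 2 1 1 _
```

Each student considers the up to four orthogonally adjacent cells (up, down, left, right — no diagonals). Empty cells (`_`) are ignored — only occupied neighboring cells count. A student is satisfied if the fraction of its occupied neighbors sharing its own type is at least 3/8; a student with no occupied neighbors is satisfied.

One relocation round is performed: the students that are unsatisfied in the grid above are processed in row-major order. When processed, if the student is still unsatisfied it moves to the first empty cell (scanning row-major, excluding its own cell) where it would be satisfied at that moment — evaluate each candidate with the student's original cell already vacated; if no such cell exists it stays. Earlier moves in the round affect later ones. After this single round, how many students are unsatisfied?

0

Initially unsatisfied (in order): (1,4), (4,2), (4,3).
  (1,4) → (1,1).
  (4,2) → (1,4).
  (4,3): now satisfied by earlier moves; stays.
Resulting grid:
1 2 2 2 _
1 _ 2 2 2
1 _ 2 _ 2
1 _ 1 1 _
All satisfied now.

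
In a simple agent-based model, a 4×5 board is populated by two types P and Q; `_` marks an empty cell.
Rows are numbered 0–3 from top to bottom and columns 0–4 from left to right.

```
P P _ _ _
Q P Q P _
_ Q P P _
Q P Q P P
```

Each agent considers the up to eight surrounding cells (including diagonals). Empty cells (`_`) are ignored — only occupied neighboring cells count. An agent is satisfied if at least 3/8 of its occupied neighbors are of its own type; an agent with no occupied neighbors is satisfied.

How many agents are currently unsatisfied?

4

Row 0: (0,0)P 2/3 ✓ · (0,1)P 2/4 ✓
Row 1: (1,0)Q 1/4 ✗ · (1,1)P 3/6 ✓ · (1,2)Q 1/6 ✗ · (1,3)P 2/3 ✓
Row 2: (2,1)Q 4/7 ✓ · (2,2)P 5/8 ✓ · (2,3)P 4/6 ✓
Row 3: (3,0)Q 1/2 ✓ · (3,1)P 1/4 ✗ · (3,2)Q 1/5 ✗ · (3,3)P 3/4 ✓ · (3,4)P 2/2 ✓
Unsatisfied: (1,0), (1,2), (3,1), (3,2) — 4 in total.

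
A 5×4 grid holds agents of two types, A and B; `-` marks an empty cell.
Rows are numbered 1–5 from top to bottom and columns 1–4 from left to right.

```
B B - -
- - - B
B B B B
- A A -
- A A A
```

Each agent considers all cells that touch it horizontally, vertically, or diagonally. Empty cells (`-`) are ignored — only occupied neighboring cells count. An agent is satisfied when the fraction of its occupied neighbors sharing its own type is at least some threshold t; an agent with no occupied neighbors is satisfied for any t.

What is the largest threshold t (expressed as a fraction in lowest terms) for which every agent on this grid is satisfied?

1/2

Row 1: (1,1)B 1/1 · (1,2)B 1/1
Row 2: (2,4)B 2/2
Row 3: (3,1)B 1/2 · (3,2)B 2/4 · (3,3)B 3/5 · (3,4)B 2/3
Row 4: (4,2)A 3/6 · (4,3)A 4/7
Row 5: (5,2)A 3/3 · (5,3)A 4/4 · (5,4)A 2/2
The smallest same-type fraction is 1/2 at (3,1), which reduces to 1/2. Any threshold above that leaves this agent unsatisfied.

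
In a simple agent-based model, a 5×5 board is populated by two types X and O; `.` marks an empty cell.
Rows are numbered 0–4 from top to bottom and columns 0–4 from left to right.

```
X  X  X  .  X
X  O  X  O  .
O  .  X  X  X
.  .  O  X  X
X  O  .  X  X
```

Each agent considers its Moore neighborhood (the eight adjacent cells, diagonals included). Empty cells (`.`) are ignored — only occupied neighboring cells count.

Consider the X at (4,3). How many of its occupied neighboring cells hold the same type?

3

Occupied neighbors of (4,3): (3,2)=O, (3,3)=X, (3,4)=X, (4,4)=X.
Same type (X): 3 of 4.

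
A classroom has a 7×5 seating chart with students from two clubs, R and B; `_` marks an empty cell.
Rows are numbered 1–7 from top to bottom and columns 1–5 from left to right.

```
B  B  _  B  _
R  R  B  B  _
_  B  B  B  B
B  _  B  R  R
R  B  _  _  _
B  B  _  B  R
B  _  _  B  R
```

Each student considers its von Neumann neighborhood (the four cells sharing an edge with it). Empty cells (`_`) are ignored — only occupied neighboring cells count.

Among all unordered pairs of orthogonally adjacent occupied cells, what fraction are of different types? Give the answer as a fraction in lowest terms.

3/7

Scan each occupied cell's neighbors to the right and below so each pair is counted once.
Row 1: B(1,1)–B(1,2)= B(1,1)–R(2,1)≠ B(1,2)–R(2,2)≠ B(1,4)–B(2,4)=  → 2/4 unlike.
Row 2: R(2,1)–R(2,2)= R(2,2)–B(2,3)≠ R(2,2)–B(3,2)≠ B(2,3)–B(2,4)= B(2,3)–B(3,3)= B(2,4)–B(3,4)=  → 2/6 unlike.
Row 3: B(3,2)–B(3,3)= B(3,3)–B(3,4)= B(3,3)–B(4,3)= B(3,4)–B(3,5)= B(3,4)–R(4,4)≠ B(3,5)–R(4,5)≠  → 2/6 unlike.
Row 4: B(4,1)–R(5,1)≠ B(4,3)–R(4,4)≠ R(4,4)–R(4,5)=  → 2/3 unlike.
Row 5: R(5,1)–B(5,2)≠ R(5,1)–B(6,1)≠ B(5,2)–B(6,2)=  → 2/3 unlike.
Row 6: B(6,1)–B(6,2)= B(6,1)–B(7,1)= B(6,4)–R(6,5)≠ B(6,4)–B(7,4)= R(6,5)–R(7,5)=  → 1/5 unlike.
Row 7: B(7,4)–R(7,5)≠  → 1/1 unlike.
Total adjacent occupied pairs: 28; unlike-type pairs: 12.
12/28 reduces to 3/7.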